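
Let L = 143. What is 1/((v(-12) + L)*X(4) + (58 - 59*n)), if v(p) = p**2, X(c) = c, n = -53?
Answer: 1/4333 ≈ 0.00023079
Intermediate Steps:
1/((v(-12) + L)*X(4) + (58 - 59*n)) = 1/(((-12)**2 + 143)*4 + (58 - 59*(-53))) = 1/((144 + 143)*4 + (58 + 3127)) = 1/(287*4 + 3185) = 1/(1148 + 3185) = 1/4333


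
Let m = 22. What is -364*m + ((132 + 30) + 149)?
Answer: -7697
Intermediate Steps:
-364*m + ((132 + 30) + 149) = -364*22 + ((132 + 30) + 149) = -8008 + (162 + 149) = -8008 + 311 = -7697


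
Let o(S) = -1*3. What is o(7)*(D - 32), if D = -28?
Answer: 180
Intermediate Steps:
o(S) = -3
o(7)*(D - 32) = -3*(-28 - 32) = -3*(-60) = 180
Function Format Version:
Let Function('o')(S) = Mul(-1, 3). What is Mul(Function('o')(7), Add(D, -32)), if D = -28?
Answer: 180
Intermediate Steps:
Function('o')(S) = -3
Mul(Function('o')(7), Add(D, -32)) = Mul(-3, Add(-28, -32)) = Mul(-3, -60) = 180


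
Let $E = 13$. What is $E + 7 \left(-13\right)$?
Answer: $-78$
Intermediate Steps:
$E + 7 \left(-13\right) = 13 + 7 \left(-13\right) = 13 - 91 = -78$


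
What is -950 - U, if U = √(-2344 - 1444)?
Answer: -950 - 2*I*√947 ≈ -950.0 - 61.547*I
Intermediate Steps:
U = 2*I*√947 (U = √(-3788) = 2*I*√947 ≈ 61.547*I)
-950 - U = -950 - 2*I*√947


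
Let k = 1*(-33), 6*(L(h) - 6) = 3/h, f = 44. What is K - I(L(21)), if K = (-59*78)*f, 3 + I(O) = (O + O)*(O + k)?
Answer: -178305121/882 ≈ -2.0216e+5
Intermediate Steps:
L(h) = 6 + 1/(2*h) (L(h) = 6 + (3/h)/6 = 6 + 1/(2*h))
k = -33
I(O) = -3 + 2*O*(-33 + O) (I(O) = -3 + (O + O)*(O - 33) = -3 + (2*O)*(-33 + O) = -3 + 2*O*(-33 + O))
K = -202488 (K = -59*78*44 = -4602*44 = -202488)
K - I(L(21)) = -202488 - (-3 - 66*(6 + (1/2)/21) + 2*(6 + (1/2)/21)**2) = -202488 - (-3 - 66*(6 + (1/2)*(1/21)) + 2*(6 + (1/2)*(1/21))**2) = -202488 - (-3 - 66*(6 + 1/42) + 2*(6 + 1/42)**2) = -202488 - (-3 - 66*253/42 + 2*(253/42)**2) = -202488 - (-3 - 2783/7 + 2*(64009/1764)) = -202488 - (-3 - 2783/7 + 64009/882) = -202488 - 1*(-289295/882) = -202488 + 289295/882 = -178305121/882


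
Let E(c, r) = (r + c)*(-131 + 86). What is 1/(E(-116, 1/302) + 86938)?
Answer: 302/27831671 ≈ 1.0851e-5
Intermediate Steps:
E(c, r) = -45*c - 45*r (E(c, r) = (c + r)*(-45) = -45*c - 45*r)
1/(E(-116, 1/302) + 86938) = 1/((-45*(-116) - 45/302) + 86938) = 1/((5220 - 45*1/302) + 86938) = 1/((5220 - 45/302) + 86938) = 1/(1576395/302 + 86938) = 1/(27831671/302) = 302/27831671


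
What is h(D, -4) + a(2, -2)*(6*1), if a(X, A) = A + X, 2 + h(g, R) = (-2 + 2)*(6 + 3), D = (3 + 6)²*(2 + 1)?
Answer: -2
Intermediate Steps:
D = 243 (D = 9²*3 = 81*3 = 243)
h(g, R) = -2 (h(g, R) = -2 + (-2 + 2)*(6 + 3) = -2 + 0*9 = -2 + 0 = -2)
h(D, -4) + a(2, -2)*(6*1) = -2 + (-2 + 2)*(6*1) = -2 + 0*6 = -2 + 0 = -2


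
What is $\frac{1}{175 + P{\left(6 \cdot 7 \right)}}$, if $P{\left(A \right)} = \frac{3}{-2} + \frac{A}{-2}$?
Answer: $\frac{2}{305} \approx 0.0065574$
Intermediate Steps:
$P{\left(A \right)} = - \frac{3}{2} - \frac{A}{2}$ ($P{\left(A \right)} = 3 \left(- \frac{1}{2}\right) + A \left(- \frac{1}{2}\right) = - \frac{3}{2} - \frac{A}{2}$)
$\frac{1}{175 + P{\left(6 \cdot 7 \right)}} = \frac{1}{175 - \left(\frac{3}{2} + \frac{6 \cdot 7}{2}\right)} = \frac{1}{175 - \frac{45}{2}} = \frac{1}{\frac{305}{2}} = \frac{2}{305}$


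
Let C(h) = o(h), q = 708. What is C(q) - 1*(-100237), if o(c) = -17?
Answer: 100220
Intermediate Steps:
C(h) = -17
C(q) - 1*(-100237) = -17 - 1*(-100237) = -17 + 100237 = 100220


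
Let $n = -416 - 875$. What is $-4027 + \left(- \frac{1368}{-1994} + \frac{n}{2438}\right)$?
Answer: $- \frac{9787992057}{2430686} \approx -4026.8$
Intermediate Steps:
$n = -1291$
$-4027 + \left(- \frac{1368}{-1994} + \frac{n}{2438}\right) = -4027 - \left(- \frac{684}{997} + \frac{1291}{2438}\right) = -4027 - - \frac{380465}{2430686} = -4027 + \left(\frac{684}{997} - \frac{1291}{2438}\right) = -4027 + \frac{380465}{2430686} = - \frac{9787992057}{2430686}$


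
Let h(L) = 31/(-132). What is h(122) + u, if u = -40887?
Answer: -5397115/132 ≈ -40887.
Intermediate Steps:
h(L) = -31/132 (h(L) = 31*(-1/132) = -31/132)
h(122) + u = -31/132 - 40887 = -5397115/132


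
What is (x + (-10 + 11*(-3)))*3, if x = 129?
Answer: 258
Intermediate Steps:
(x + (-10 + 11*(-3)))*3 = (129 + (-10 + 11*(-3)))*3 = (129 + (-10 - 33))*3 = (129 - 43)*3 = 86*3 = 258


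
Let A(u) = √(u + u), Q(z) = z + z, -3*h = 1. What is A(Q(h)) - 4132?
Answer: -4132 + 2*I*√3/3 ≈ -4132.0 + 1.1547*I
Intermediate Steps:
h = -⅓ (h = -⅓*1 = -⅓ ≈ -0.33333)
Q(z) = 2*z
A(u) = √2*√u (A(u) = √(2*u) = √2*√u)
A(Q(h)) - 4132 = √2*√(2*(-⅓)) - 4132 = √2*√(-⅔) - 4132 = √2*(I*√6/3) - 4132 = 2*I*√3/3 - 4132 = -4132 + 2*I*√3/3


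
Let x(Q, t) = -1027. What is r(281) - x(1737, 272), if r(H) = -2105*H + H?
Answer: -590197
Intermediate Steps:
r(H) = -2104*H
r(281) - x(1737, 272) = -2104*281 - 1*(-1027) = -591224 + 1027 = -590197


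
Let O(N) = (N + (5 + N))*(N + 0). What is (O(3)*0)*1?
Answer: 0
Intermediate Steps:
O(N) = N*(5 + 2*N) (O(N) = (5 + 2*N)*N = N*(5 + 2*N))
(O(3)*0)*1 = ((3*(5 + 2*3))*0)*1 = ((3*(5 + 6))*0)*1 = ((3*11)*0)*1 = (33*0)*1 = 0*1 = 0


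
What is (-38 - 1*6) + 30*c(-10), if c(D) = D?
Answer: -344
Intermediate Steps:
(-38 - 1*6) + 30*c(-10) = (-38 - 1*6) + 30*(-10) = (-38 - 6) - 300 = -44 - 300 = -344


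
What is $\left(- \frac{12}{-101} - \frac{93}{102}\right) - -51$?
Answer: $\frac{172411}{3434} \approx 50.207$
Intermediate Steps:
$\left(- \frac{12}{-101} - \frac{93}{102}\right) - -51 = \left(\left(-12\right) \left(- \frac{1}{101}\right) - \frac{31}{34}\right) + \left(-75 + 126\right) = \left(\frac{12}{101} - \frac{31}{34}\right) + 51 = - \frac{2723}{3434} + 51 = \frac{172411}{3434}$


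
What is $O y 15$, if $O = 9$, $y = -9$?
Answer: $-1215$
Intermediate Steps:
$O y 15 = 9 \left(-9\right) 15 = \left(-81\right) 15 = -1215$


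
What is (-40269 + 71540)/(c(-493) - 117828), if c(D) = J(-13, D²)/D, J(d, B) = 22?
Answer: -15416603/58089226 ≈ -0.26540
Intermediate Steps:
c(D) = 22/D
(-40269 + 71540)/(c(-493) - 117828) = (-40269 + 71540)/(22/(-493) - 117828) = 31271/(22*(-1/493) - 117828) = 31271/(-22/493 - 117828) = 31271/(-58089226/493) = 31271*(-493/58089226) = -15416603/58089226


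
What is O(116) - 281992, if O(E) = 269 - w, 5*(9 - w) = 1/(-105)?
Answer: -147909301/525 ≈ -2.8173e+5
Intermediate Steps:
w = 4726/525 (w = 9 - 1/5/(-105) = 9 - 1/5*(-1/105) = 9 + 1/525 = 4726/525 ≈ 9.0019)
O(E) = 136499/525 (O(E) = 269 - 1*4726/525 = 269 - 4726/525 = 136499/525)
O(116) - 281992 = 136499/525 - 281992 = -147909301/525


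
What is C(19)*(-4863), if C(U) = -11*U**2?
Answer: 19310973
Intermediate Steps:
C(19)*(-4863) = -11*19**2*(-4863) = -11*361*(-4863) = -3971*(-4863) = 19310973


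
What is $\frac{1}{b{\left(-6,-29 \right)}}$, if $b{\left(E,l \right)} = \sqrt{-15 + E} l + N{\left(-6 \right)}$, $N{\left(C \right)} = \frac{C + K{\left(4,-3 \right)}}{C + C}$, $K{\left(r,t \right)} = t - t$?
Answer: $\frac{2}{70645} + \frac{116 i \sqrt{21}}{70645} \approx 2.8311 \cdot 10^{-5} + 0.0075246 i$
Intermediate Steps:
$K{\left(r,t \right)} = 0$
$N{\left(C \right)} = \frac{1}{2}$ ($N{\left(C \right)} = \frac{C + 0}{C + C} = \frac{C}{2 C} = C \frac{1}{2 C} = \frac{1}{2}$)
$b{\left(E,l \right)} = \frac{1}{2} + l \sqrt{-15 + E}$ ($b{\left(E,l \right)} = \sqrt{-15 + E} l + \frac{1}{2} = l \sqrt{-15 + E} + \frac{1}{2} = \frac{1}{2} + l \sqrt{-15 + E}$)
$\frac{1}{b{\left(-6,-29 \right)}} = \frac{1}{\frac{1}{2} - 29 \sqrt{-15 - 6}} = \frac{1}{\frac{1}{2} - 29 \sqrt{-21}} = \frac{1}{\frac{1}{2} - 29 i \sqrt{21}}$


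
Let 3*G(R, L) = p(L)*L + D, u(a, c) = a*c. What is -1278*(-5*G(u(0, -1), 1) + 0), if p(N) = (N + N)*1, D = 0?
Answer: 4260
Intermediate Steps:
p(N) = 2*N (p(N) = (2*N)*1 = 2*N)
G(R, L) = 2*L**2/3 (G(R, L) = ((2*L)*L + 0)/3 = (2*L**2 + 0)/3 = (2*L**2)/3 = 2*L**2/3)
-1278*(-5*G(u(0, -1), 1) + 0) = -1278*(-10*1**2/3 + 0) = -1278*(-10/3 + 0) = -1278*(-10/3) = 4260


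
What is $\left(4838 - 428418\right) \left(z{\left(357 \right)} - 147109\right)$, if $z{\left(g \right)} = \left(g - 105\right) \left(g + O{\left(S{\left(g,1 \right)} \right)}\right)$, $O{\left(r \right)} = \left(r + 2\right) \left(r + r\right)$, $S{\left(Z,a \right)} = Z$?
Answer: $-27336585425060$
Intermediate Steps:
$O{\left(r \right)} = 2 r \left(2 + r\right)$ ($O{\left(r \right)} = \left(2 + r\right) 2 r = 2 r \left(2 + r\right)$)
$z{\left(g \right)} = \left(-105 + g\right) \left(g + 2 g \left(2 + g\right)\right)$ ($z{\left(g \right)} = \left(g - 105\right) \left(g + 2 g \left(2 + g\right)\right) = \left(-105 + g\right) \left(g + 2 g \left(2 + g\right)\right)$)
$\left(4838 - 428418\right) \left(z{\left(357 \right)} - 147109\right) = \left(4838 - 428418\right) \left(357 \left(-525 - 73185 + 2 \cdot 357^{2}\right) - 147109\right) = - 423580 \left(357 \left(-525 - 73185 + 2 \cdot 127449\right) - 147109\right) = - 423580 \left(357 \left(-525 - 73185 + 254898\right) - 147109\right) = - 423580 \left(357 \cdot 181188 - 147109\right) = - 423580 \left(64684116 - 147109\right) = \left(-423580\right) 64537007 = -27336585425060$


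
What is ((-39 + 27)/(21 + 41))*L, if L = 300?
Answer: -1800/31 ≈ -58.065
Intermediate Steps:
((-39 + 27)/(21 + 41))*L = ((-39 + 27)/(21 + 41))*300 = -12/62*300 = -12*1/62*300 = -6/31*300 = -1800/31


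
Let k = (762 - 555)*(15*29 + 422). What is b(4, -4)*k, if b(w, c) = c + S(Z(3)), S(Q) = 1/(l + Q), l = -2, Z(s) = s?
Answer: -532197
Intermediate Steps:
S(Q) = 1/(-2 + Q)
b(w, c) = 1 + c (b(w, c) = c + 1/(-2 + 3) = c + 1/1 = c + 1 = 1 + c)
k = 177399 (k = 207*(435 + 422) = 207*857 = 177399)
b(4, -4)*k = (1 - 4)*177399 = -3*177399 = -532197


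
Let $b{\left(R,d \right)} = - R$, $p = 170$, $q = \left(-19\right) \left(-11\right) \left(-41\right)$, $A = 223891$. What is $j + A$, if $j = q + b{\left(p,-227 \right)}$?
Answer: $215152$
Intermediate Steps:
$q = -8569$ ($q = 209 \left(-41\right) = -8569$)
$j = -8739$ ($j = -8569 - 170 = -8739$)
$j + A = -8739 + 223891 = 215152$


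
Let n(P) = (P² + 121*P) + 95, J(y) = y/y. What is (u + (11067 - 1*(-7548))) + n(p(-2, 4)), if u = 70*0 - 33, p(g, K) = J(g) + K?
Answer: 19307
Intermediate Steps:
J(y) = 1
p(g, K) = 1 + K
n(P) = 95 + P² + 121*P
u = -33 (u = 0 - 33 = -33)
(u + (11067 - 1*(-7548))) + n(p(-2, 4)) = (-33 + (11067 - 1*(-7548))) + (95 + (1 + 4)² + 121*(1 + 4)) = (-33 + (11067 + 7548)) + (95 + 5² + 121*5) = (-33 + 18615) + (95 + 25 + 605) = 18582 + 725 = 19307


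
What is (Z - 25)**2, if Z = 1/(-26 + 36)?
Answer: 62001/100 ≈ 620.01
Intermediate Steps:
Z = 1/10 ≈ 0.10000
(Z - 25)**2 = (1/10 - 25)**2 = (-249/10)**2 = 62001/100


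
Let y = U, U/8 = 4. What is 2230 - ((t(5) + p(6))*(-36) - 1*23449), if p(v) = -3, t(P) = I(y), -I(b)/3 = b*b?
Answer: -85021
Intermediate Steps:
U = 32 (U = 8*4 = 32)
y = 32
I(b) = -3*b² (I(b) = -3*b*b = -3*b²)
t(P) = -3072 (t(P) = -3*32² = -3*1024 = -3072)
2230 - ((t(5) + p(6))*(-36) - 1*23449) = 2230 - ((-3072 - 3)*(-36) - 1*23449) = 2230 - (-3075*(-36) - 23449) = 2230 - (110700 - 23449) = 2230 - 1*87251 = 2230 - 87251 = -85021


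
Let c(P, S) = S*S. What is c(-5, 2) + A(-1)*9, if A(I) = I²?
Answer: 13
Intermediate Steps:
c(P, S) = S²
c(-5, 2) + A(-1)*9 = 2² + (-1)²*9 = 4 + 1*9 = 4 + 9 = 13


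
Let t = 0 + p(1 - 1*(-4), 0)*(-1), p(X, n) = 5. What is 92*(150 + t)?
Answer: 13340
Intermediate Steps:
t = -5 (t = 0 + 5*(-1) = 0 - 5 = -5)
92*(150 + t) = 92*(150 - 5) = 92*145 = 13340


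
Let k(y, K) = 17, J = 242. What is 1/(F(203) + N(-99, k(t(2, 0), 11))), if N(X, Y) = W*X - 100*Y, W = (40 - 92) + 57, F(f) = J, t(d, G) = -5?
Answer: -1/1953 ≈ -0.00051203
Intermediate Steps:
F(f) = 242
W = 5 (W = -52 + 57 = 5)
N(X, Y) = -100*Y + 5*X (N(X, Y) = 5*X - 100*Y = -100*Y + 5*X)
1/(F(203) + N(-99, k(t(2, 0), 11))) = 1/(242 + (-100*17 + 5*(-99))) = 1/(242 + (-1700 - 495)) = 1/(242 - 2195) = 1/(-1953) = -1/1953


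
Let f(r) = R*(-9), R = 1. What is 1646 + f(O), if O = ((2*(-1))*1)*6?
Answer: 1637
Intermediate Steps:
O = -12 (O = -2*1*6 = -2*6 = -12)
f(r) = -9 (f(r) = 1*(-9) = -9)
1646 + f(O) = 1646 - 9 = 1637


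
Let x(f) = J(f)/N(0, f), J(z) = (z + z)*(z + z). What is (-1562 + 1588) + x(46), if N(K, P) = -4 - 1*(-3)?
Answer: -8438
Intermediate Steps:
N(K, P) = -1 (N(K, P) = -4 + 3 = -1)
J(z) = 4*z**2 (J(z) = (2*z)*(2*z) = 4*z**2)
x(f) = -4*f**2 (x(f) = (4*f**2)/(-1) = (4*f**2)*(-1) = -4*f**2)
(-1562 + 1588) + x(46) = (-1562 + 1588) - 4*46**2 = 26 - 4*2116 = 26 - 8464 = -8438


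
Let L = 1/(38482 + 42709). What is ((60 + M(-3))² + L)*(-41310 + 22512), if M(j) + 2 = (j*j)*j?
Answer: -1466705528496/81191 ≈ -1.8065e+7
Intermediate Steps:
M(j) = -2 + j³ (M(j) = -2 + (j*j)*j = -2 + j²*j = -2 + j³)
L = 1/81191 ≈ 1.2317e-5
((60 + M(-3))² + L)*(-41310 + 22512) = ((60 + (-2 + (-3)³))² + 1/81191)*(-41310 + 22512) = ((60 + (-2 - 27))² + 1/81191)*(-18798) = ((60 - 29)² + 1/81191)*(-18798) = (31² + 1/81191)*(-18798) = (961 + 1/81191)*(-18798) = (78024552/81191)*(-18798) = -1466705528496/81191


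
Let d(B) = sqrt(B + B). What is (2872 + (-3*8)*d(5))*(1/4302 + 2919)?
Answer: 18032626004/2151 - 50230156*sqrt(10)/717 ≈ 8.1618e+6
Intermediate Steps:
d(B) = sqrt(2)*sqrt(B) (d(B) = sqrt(2*B) = sqrt(2)*sqrt(B))
(2872 + (-3*8)*d(5))*(1/4302 + 2919) = (2872 + (-3*8)*(sqrt(2)*sqrt(5)))*(1/4302 + 2919) = (2872 - 24*sqrt(10))*(1/4302 + 2919) = (2872 - 24*sqrt(10))*(12557539/4302) = 18032626004/2151 - 50230156*sqrt(10)/717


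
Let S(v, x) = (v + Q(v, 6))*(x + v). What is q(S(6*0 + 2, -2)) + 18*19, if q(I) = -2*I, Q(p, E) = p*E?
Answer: 342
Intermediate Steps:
Q(p, E) = E*p
S(v, x) = 7*v*(v + x) (S(v, x) = (v + 6*v)*(x + v) = (7*v)*(v + x) = 7*v*(v + x))
q(S(6*0 + 2, -2)) + 18*19 = -14*(6*0 + 2)*((6*0 + 2) - 2) + 18*19 = -14*(0 + 2)*((0 + 2) - 2) + 342 = -14*2*(2 - 2) + 342 = -14*2*0 + 342 = -2*0 + 342 = 0 + 342 = 342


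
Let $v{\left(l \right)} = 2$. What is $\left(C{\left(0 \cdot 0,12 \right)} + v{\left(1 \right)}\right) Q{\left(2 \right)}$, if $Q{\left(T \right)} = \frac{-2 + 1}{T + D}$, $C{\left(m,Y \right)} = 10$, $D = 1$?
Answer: $-4$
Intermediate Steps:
$Q{\left(T \right)} = - \frac{1}{1 + T}$ ($Q{\left(T \right)} = \frac{-2 + 1}{T + 1} = - \frac{1}{1 + T}$)
$\left(C{\left(0 \cdot 0,12 \right)} + v{\left(1 \right)}\right) Q{\left(2 \right)} = \left(10 + 2\right) \left(- \frac{1}{1 + 2}\right) = 12 \left(- \frac{1}{3}\right) = -4$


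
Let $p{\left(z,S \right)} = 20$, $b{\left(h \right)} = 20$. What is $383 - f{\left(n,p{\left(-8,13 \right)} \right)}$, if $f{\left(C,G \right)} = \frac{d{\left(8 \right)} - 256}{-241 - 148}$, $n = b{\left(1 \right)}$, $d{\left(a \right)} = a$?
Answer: $\frac{148739}{389} \approx 382.36$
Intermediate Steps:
$n = 20$
$f{\left(C,G \right)} = \frac{248}{389}$ ($f{\left(C,G \right)} = \frac{8 - 256}{-241 - 148} = - \frac{248}{-389} = \left(-248\right) \left(- \frac{1}{389}\right) = \frac{248}{389}$)
$383 - f{\left(n,p{\left(-8,13 \right)} \right)} = 383 - \frac{248}{389} = \frac{148739}{389}$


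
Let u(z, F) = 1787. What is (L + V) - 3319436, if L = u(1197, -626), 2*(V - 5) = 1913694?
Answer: -2360797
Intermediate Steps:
V = 956852 (V = 5 + (½)*1913694 = 5 + 956847 = 956852)
L = 1787
(L + V) - 3319436 = (1787 + 956852) - 3319436 = 958639 - 3319436 = -2360797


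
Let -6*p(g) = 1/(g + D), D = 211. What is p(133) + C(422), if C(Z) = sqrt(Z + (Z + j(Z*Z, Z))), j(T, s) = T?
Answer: -1/2064 + 4*sqrt(11183) ≈ 423.00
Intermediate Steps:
C(Z) = sqrt(Z**2 + 2*Z) (C(Z) = sqrt(Z + (Z + Z*Z)) = sqrt(Z + (Z + Z**2)) = sqrt(Z**2 + 2*Z))
p(g) = -1/(6*(211 + g)) (p(g) = -1/(6*(g + 211)) = -1/(6*(211 + g)))
p(133) + C(422) = -1/(1266 + 6*133) + sqrt(422*(2 + 422)) = -1/(1266 + 798) + sqrt(422*424) = -1/2064 + sqrt(178928) = -1*1/2064 + 4*sqrt(11183) = -1/2064 + 4*sqrt(11183)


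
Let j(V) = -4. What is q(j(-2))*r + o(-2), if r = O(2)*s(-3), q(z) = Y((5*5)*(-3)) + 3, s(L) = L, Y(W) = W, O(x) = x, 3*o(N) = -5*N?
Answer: 1306/3 ≈ 435.33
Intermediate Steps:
o(N) = -5*N/3 (o(N) = (-5*N)/3 = -5*N/3)
q(z) = -72 (q(z) = (5*5)*(-3) + 3 = 25*(-3) + 3 = -75 + 3 = -72)
r = -6 (r = 2*(-3) = -6)
q(j(-2))*r + o(-2) = -72*(-6) - 5/3*(-2) = 432 + 10/3 = 1306/3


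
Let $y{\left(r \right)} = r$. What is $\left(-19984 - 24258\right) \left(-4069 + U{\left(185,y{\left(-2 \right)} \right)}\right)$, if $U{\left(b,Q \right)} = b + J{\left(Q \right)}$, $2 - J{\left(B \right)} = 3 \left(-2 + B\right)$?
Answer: $171216540$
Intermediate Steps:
$J{\left(B \right)} = 8 - 3 B$ ($J{\left(B \right)} = 2 - 3 \left(-2 + B\right) = 2 - \left(-6 + 3 B\right) = 8 - 3 B$)
$U{\left(b,Q \right)} = 8 + b - 3 Q$ ($U{\left(b,Q \right)} = b - \left(-8 + 3 Q\right) = 8 + b - 3 Q$)
$\left(-19984 - 24258\right) \left(-4069 + U{\left(185,y{\left(-2 \right)} \right)}\right) = \left(-19984 - 24258\right) \left(-4069 + \left(8 + 185 - -6\right)\right) = - 44242 \left(-4069 + \left(8 + 185 + 6\right)\right) = - 44242 \left(-4069 + 199\right) = \left(-44242\right) \left(-3870\right) = 171216540$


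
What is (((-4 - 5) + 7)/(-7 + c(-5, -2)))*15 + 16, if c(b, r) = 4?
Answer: 26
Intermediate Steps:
(((-4 - 5) + 7)/(-7 + c(-5, -2)))*15 + 16 = (((-4 - 5) + 7)/(-7 + 4))*15 + 16 = ((-9 + 7)/(-3))*15 + 16 = -2*(-⅓)*15 + 16 = (⅔)*15 + 16 = 10 + 16 = 26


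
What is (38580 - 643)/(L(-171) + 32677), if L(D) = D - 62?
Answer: 37937/32444 ≈ 1.1693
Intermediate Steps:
L(D) = -62 + D
(38580 - 643)/(L(-171) + 32677) = (38580 - 643)/((-62 - 171) + 32677) = 37937/(-233 + 32677) = 37937/32444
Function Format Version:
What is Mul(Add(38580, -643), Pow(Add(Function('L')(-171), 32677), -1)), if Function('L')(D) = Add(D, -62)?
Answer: Rational(37937, 32444) ≈ 1.1693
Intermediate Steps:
Function('L')(D) = Add(-62, D)
Mul(Add(38580, -643), Pow(Add(Function('L')(-171), 32677), -1)) = Mul(Add(38580, -643), Pow(Add(Add(-62, -171), 32677), -1)) = Mul(37937, Pow(Add(-233, 32677), -1)) = Mul(37937, Pow(32444, -1)) = Mul(37937, Rational(1, 32444)) = Rational(37937, 32444)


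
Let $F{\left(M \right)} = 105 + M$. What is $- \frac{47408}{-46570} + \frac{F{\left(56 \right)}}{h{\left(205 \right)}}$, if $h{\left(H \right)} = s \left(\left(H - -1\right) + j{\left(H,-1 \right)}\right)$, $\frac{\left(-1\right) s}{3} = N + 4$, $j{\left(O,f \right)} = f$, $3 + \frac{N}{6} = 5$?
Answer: $\frac{9179939}{9164976} \approx 1.0016$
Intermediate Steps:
$N = 12$ ($N = -18 + 6 \cdot 5 = -18 + 30 = 12$)
$s = -48$ ($s = - 3 \left(12 + 4\right) = \left(-3\right) 16 = -48$)
$h{\left(H \right)} = - 48 H$ ($h{\left(H \right)} = - 48 \left(\left(H - -1\right) - 1\right) = - 48 \left(\left(H + 1\right) - 1\right) = - 48 \left(\left(1 + H\right) - 1\right) = - 48 H$)
$- \frac{47408}{-46570} + \frac{F{\left(56 \right)}}{h{\left(205 \right)}} = - \frac{47408}{-46570} + \frac{105 + 56}{\left(-48\right) 205} = \left(-47408\right) \left(- \frac{1}{46570}\right) + \frac{161}{-9840} = \frac{23704}{23285} + 161 \left(- \frac{1}{9840}\right) = \frac{23704}{23285} - \frac{161}{9840} = \frac{9179939}{9164976}$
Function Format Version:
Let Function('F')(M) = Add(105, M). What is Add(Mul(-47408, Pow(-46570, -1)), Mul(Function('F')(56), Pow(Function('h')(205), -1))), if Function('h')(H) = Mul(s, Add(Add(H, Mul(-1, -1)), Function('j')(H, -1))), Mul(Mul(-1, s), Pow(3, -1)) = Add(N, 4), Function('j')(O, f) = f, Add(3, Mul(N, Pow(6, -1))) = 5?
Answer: Rational(9179939, 9164976) ≈ 1.0016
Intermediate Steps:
N = 12 (N = Add(-18, Mul(6, 5)) = Add(-18, 30) = 12)
s = -48 (s = Mul(-3, Add(12, 4)) = Mul(-3, 16) = -48)
Function('h')(H) = Mul(-48, H) (Function('h')(H) = Mul(-48, Add(Add(H, Mul(-1, -1)), -1)) = Mul(-48, Add(Add(H, 1), -1)) = Mul(-48, Add(Add(1, H), -1)) = Mul(-48, H))
Add(Mul(-47408, Pow(-46570, -1)), Mul(Function('F')(56), Pow(Function('h')(205), -1))) = Add(Mul(-47408, Pow(-46570, -1)), Mul(Add(105, 56), Pow(Mul(-48, 205), -1))) = Add(Mul(-47408, Rational(-1, 46570)), Mul(161, Pow(-9840, -1))) = Add(Rational(23704, 23285), Mul(161, Rational(-1, 9840))) = Add(Rational(23704, 23285), Rational(-161, 9840)) = Rational(9179939, 9164976)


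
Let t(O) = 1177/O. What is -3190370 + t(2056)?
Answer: -6559399543/2056 ≈ -3.1904e+6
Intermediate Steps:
-3190370 + t(2056) = -3190370 + 1177/2056 = -6559399543/2056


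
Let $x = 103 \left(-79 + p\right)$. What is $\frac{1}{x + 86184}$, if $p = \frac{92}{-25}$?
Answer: $\frac{25}{1941699} \approx 1.2875 \cdot 10^{-5}$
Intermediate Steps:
$p = - \frac{92}{25}$ ($p = 92 \left(- \frac{1}{25}\right) = - \frac{92}{25} \approx -3.68$)
$x = - \frac{212901}{25}$ ($x = 103 \left(-79 - \frac{92}{25}\right) = 103 \left(- \frac{2067}{25}\right) = - \frac{212901}{25} \approx -8516.0$)
$\frac{1}{x + 86184} = \frac{1}{- \frac{212901}{25} + 86184} = \frac{1}{\frac{1941699}{25}} = \frac{25}{1941699}$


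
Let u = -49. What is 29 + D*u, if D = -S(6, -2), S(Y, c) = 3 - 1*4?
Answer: -20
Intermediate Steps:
S(Y, c) = -1 (S(Y, c) = 3 - 4 = -1)
D = 1 (D = -1*(-1) = 1)
29 + D*u = 29 + 1*(-49) = 29 - 49 = -20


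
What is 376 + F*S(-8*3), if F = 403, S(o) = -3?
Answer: -833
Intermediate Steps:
376 + F*S(-8*3) = 376 + 403*(-3) = 376 - 1209 = -833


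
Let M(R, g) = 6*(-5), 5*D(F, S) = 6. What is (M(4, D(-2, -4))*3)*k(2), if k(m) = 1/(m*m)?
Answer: -45/2 ≈ -22.500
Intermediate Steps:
D(F, S) = 6/5 (D(F, S) = (1/5)*6 = 6/5)
k(m) = m**(-2) (k(m) = 1/(m**2) = m**(-2))
M(R, g) = -30
(M(4, D(-2, -4))*3)*k(2) = -30*3/2**2 = -90*1/4 = -45/2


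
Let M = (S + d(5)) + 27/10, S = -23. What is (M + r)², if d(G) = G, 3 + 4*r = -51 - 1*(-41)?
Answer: 137641/400 ≈ 344.10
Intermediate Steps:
r = -13/4 (r = -¾ + (-51 - 1*(-41))/4 = -¾ + (-51 + 41)/4 = -¾ + (¼)*(-10) = -¾ - 5/2 = -13/4 ≈ -3.2500)
M = -153/10 (M = (-23 + 5) + 27/10 = -18 + 27*(⅒) = -18 + 27/10 = -153/10 ≈ -15.300)
(M + r)² = (-153/10 - 13/4)² = (-371/20)² = 137641/400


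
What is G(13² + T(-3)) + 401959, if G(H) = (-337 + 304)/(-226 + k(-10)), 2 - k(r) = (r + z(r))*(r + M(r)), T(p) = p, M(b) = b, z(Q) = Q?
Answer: 83607483/208 ≈ 4.0196e+5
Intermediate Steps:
k(r) = 2 - 4*r² (k(r) = 2 - (r + r)*(r + r) = 2 - 2*r*2*r = 2 - 4*r²)
G(H) = 11/208 (G(H) = (-337 + 304)/(-226 + (2 - 4*(-10)²)) = -33/(-226 + (2 - 4*100)) = -33/(-226 + (2 - 400)) = -33/(-226 - 398) = -33/(-624) = -33*(-1/624) = 11/208)
G(13² + T(-3)) + 401959 = 11/208 + 401959 = 83607483/208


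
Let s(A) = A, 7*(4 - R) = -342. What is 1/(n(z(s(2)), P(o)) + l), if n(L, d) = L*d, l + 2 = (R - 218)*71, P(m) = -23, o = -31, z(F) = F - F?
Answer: -7/82090 ≈ -8.5272e-5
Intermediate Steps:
R = 370/7 (R = 4 - ⅐*(-342) = 4 + 342/7 = 370/7 ≈ 52.857)
z(F) = 0
l = -82090/7 (l = -2 + (370/7 - 218)*71 = -2 - 1156/7*71 = -2 - 82076/7 = -82090/7 ≈ -11727.)
1/(n(z(s(2)), P(o)) + l) = 1/(0*(-23) - 82090/7) = 1/(0 - 82090/7) = 1/(-82090/7) = -7/82090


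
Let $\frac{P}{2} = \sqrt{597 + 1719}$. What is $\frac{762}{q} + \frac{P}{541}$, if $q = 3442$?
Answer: $\frac{381}{1721} + \frac{4 \sqrt{579}}{541} \approx 0.39929$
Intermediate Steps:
$P = 4 \sqrt{579}$ ($P = 2 \sqrt{597 + 1719} = 2 \sqrt{2316} = 2 \cdot 2 \sqrt{579} = 4 \sqrt{579} \approx 96.25$)
$\frac{762}{q} + \frac{P}{541} = \frac{762}{3442} + \frac{4 \sqrt{579}}{541} = 762 \cdot \frac{1}{3442} + 4 \sqrt{579} \cdot \frac{1}{541} = \frac{381}{1721} + \frac{4 \sqrt{579}}{541}$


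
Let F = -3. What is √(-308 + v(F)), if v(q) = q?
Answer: I*√311 ≈ 17.635*I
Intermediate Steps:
√(-308 + v(F)) = √(-308 - 3) = √(-311) = I*√311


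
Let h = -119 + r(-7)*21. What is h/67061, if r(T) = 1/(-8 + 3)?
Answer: -616/335305 ≈ -0.0018371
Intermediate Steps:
r(T) = -1/5 (r(T) = 1/(-5) = -1/5)
h = -616/5 (h = -119 - 1/5*21 = -119 - 21/5 = -616/5 ≈ -123.20)
h/67061 = -616/5/67061 = -616/5*1/67061 = -616/335305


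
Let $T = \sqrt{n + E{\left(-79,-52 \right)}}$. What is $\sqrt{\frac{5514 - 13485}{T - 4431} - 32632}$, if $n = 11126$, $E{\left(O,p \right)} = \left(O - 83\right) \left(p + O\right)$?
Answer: $\frac{\sqrt{-144584421 + 65264 \sqrt{8087}}}{\sqrt{4431 - 2 \sqrt{8087}}} \approx 180.64 i$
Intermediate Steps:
$E{\left(O,p \right)} = \left(-83 + O\right) \left(O + p\right)$
$T = 2 \sqrt{8087}$ ($T = \sqrt{11126 - \left(-14981 - 6241\right)} = \sqrt{11126 + \left(6241 + 6557 + 4316 + 4108\right)} = \sqrt{11126 + 21222} = \sqrt{32348} = 2 \sqrt{8087} \approx 179.86$)
$\sqrt{\frac{5514 - 13485}{T - 4431} - 32632} = \sqrt{\frac{5514 - 13485}{2 \sqrt{8087} - 4431} - 32632} = \sqrt{- \frac{7971}{-4431 + 2 \sqrt{8087}} - 32632} = \sqrt{-32632 - \frac{7971}{-4431 + 2 \sqrt{8087}}}$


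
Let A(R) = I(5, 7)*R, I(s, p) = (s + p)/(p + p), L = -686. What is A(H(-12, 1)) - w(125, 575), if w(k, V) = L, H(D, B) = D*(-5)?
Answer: 5162/7 ≈ 737.43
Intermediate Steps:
H(D, B) = -5*D
I(s, p) = (p + s)/(2*p) (I(s, p) = (p + s)/((2*p)) = (p + s)*(1/(2*p)) = (p + s)/(2*p))
w(k, V) = -686
A(R) = 6*R/7 (A(R) = ((½)*(7 + 5)/7)*R = ((½)*(⅐)*12)*R = 6*R/7)
A(H(-12, 1)) - w(125, 575) = 6*(-5*(-12))/7 - 1*(-686) = (6/7)*60 + 686 = 360/7 + 686 = 5162/7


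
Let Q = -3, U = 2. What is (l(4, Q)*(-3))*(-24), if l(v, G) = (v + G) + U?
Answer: 216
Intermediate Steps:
l(v, G) = 2 + G + v (l(v, G) = (v + G) + 2 = (G + v) + 2 = 2 + G + v)
(l(4, Q)*(-3))*(-24) = ((2 - 3 + 4)*(-3))*(-24) = (3*(-3))*(-24) = -9*(-24) = 216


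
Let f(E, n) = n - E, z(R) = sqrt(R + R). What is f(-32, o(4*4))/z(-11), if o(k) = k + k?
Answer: -32*I*sqrt(22)/11 ≈ -13.645*I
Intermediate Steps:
o(k) = 2*k
z(R) = sqrt(2)*sqrt(R) (z(R) = sqrt(2*R) = sqrt(2)*sqrt(R))
f(-32, o(4*4))/z(-11) = (2*(4*4) - 1*(-32))/((sqrt(2)*sqrt(-11))) = (2*16 + 32)/((sqrt(2)*(I*sqrt(11)))) = (32 + 32)/((I*sqrt(22))) = 64*(-I*sqrt(22)/22) = -32*I*sqrt(22)/11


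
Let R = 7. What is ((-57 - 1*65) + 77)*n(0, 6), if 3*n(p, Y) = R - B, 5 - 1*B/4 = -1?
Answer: 255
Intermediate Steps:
B = 24 (B = 20 - 4*(-1) = 20 + 4 = 24)
n(p, Y) = -17/3 (n(p, Y) = (7 - 1*24)/3 = (7 - 24)/3 = (⅓)*(-17) = -17/3)
((-57 - 1*65) + 77)*n(0, 6) = ((-57 - 1*65) + 77)*(-17/3) = ((-57 - 65) + 77)*(-17/3) = (-122 + 77)*(-17/3) = -45*(-17/3) = 255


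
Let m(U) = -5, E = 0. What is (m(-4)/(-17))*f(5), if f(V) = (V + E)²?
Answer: 125/17 ≈ 7.3529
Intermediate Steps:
f(V) = V² (f(V) = (V + 0)² = V²)
(m(-4)/(-17))*f(5) = (-5/(-17))*5² = -1/17*(-5)*25 = (5/17)*25 = 125/17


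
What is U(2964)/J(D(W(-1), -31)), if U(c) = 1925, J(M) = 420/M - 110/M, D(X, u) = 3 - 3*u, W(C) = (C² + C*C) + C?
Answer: 18480/31 ≈ 596.13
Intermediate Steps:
W(C) = C + 2*C² (W(C) = (C² + C²) + C = 2*C² + C = C + 2*C²)
J(M) = 310/M
U(2964)/J(D(W(-1), -31)) = 1925/((310/(3 - 3*(-31)))) = 1925/((310/(3 + 93))) = 1925/((310/96)) = 1925/((310*(1/96))) = 1925/(155/48) = 1925*(48/155) = 18480/31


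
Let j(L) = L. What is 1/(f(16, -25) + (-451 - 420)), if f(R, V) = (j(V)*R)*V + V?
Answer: 1/9104 ≈ 0.00010984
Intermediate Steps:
f(R, V) = V + R*V**2 (f(R, V) = (V*R)*V + V = (R*V)*V + V = R*V**2 + V = V + R*V**2)
1/(f(16, -25) + (-451 - 420)) = 1/(-25*(1 + 16*(-25)) + (-451 - 420)) = 1/(-25*(1 - 400) - 871) = 1/(-25*(-399) - 871) = 1/(9975 - 871) = 1/9104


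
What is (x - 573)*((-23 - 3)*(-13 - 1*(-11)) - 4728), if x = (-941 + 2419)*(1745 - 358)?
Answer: -9583055188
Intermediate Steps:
x = 2049986 (x = 1478*1387 = 2049986)
(x - 573)*((-23 - 3)*(-13 - 1*(-11)) - 4728) = (2049986 - 573)*((-23 - 3)*(-13 - 1*(-11)) - 4728) = 2049413*(-26*(-13 + 11) - 4728) = 2049413*(-26*(-2) - 4728) = 2049413*(52 - 4728) = 2049413*(-4676) = -9583055188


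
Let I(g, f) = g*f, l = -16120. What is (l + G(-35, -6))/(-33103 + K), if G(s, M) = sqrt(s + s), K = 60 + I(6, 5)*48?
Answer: 1240/2431 - I*sqrt(70)/31603 ≈ 0.51008 - 0.00026474*I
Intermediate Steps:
I(g, f) = f*g
K = 1500 (K = 60 + (5*6)*48 = 60 + 30*48 = 60 + 1440 = 1500)
G(s, M) = sqrt(2)*sqrt(s) (G(s, M) = sqrt(2*s) = sqrt(2)*sqrt(s))
(l + G(-35, -6))/(-33103 + K) = (-16120 + sqrt(2)*sqrt(-35))/(-33103 + 1500) = (-16120 + sqrt(2)*(I*sqrt(35)))/(-31603) = (-16120 + I*sqrt(70))*(-1/31603) = 1240/2431 - I*sqrt(70)/31603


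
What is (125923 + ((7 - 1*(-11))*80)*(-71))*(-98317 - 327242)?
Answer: -10078513797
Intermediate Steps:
(125923 + ((7 - 1*(-11))*80)*(-71))*(-98317 - 327242) = (125923 + ((7 + 11)*80)*(-71))*(-425559) = (125923 + (18*80)*(-71))*(-425559) = (125923 + 1440*(-71))*(-425559) = (125923 - 102240)*(-425559) = 23683*(-425559) = -10078513797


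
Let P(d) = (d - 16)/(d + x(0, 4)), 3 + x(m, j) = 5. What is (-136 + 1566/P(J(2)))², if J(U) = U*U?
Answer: 844561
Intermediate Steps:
x(m, j) = 2 (x(m, j) = -3 + 5 = 2)
J(U) = U²
P(d) = (-16 + d)/(2 + d) (P(d) = (d - 16)/(d + 2) = (-16 + d)/(2 + d))
(-136 + 1566/P(J(2)))² = (-136 + 1566/(((-16 + 2²)/(2 + 2²))))² = (-136 + 1566/(((-16 + 4)/(2 + 4))))² = (-136 + 1566/((-12/6)))² = (-136 + 1566/(((⅙)*(-12))))² = (-136 + 1566/(-2))² = (-136 + 1566*(-½))² = (-136 - 783)² = (-919)² = 844561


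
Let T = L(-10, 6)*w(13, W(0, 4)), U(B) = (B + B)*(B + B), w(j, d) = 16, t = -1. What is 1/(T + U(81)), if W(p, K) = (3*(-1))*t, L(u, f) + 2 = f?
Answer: 1/26308 ≈ 3.8011e-5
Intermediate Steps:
L(u, f) = -2 + f
W(p, K) = 3 (W(p, K) = (3*(-1))*(-1) = -3*(-1) = 3)
U(B) = 4*B² (U(B) = (2*B)*(2*B) = 4*B²)
T = 64 (T = (-2 + 6)*16 = 4*16 = 64)
1/(T + U(81)) = 1/(64 + 4*81²) = 1/(64 + 4*6561) = 1/(64 + 26244) = 1/26308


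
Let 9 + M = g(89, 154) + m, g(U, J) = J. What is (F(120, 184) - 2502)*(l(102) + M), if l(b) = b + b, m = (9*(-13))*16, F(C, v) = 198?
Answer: 3508992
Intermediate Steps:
m = -1872 (m = -117*16 = -1872)
l(b) = 2*b
M = -1727 (M = -9 + (154 - 1872) = -9 - 1718 = -1727)
(F(120, 184) - 2502)*(l(102) + M) = (198 - 2502)*(2*102 - 1727) = -2304*(204 - 1727) = -2304*(-1523) = 3508992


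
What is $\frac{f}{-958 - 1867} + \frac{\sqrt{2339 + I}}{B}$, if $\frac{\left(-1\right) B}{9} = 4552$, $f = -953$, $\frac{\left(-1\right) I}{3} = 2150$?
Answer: $\frac{953}{2825} - \frac{i \sqrt{4111}}{40968} \approx 0.33735 - 0.0015651 i$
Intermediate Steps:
$I = -6450$ ($I = \left(-3\right) 2150 = -6450$)
$B = -40968$ ($B = \left(-9\right) 4552 = -40968$)
$\frac{f}{-958 - 1867} + \frac{\sqrt{2339 + I}}{B} = - \frac{953}{-958 - 1867} + \frac{\sqrt{2339 - 6450}}{-40968} = - \frac{953}{-2825} + \sqrt{-4111} \left(- \frac{1}{40968}\right) = \left(-953\right) \left(- \frac{1}{2825}\right) + i \sqrt{4111} \left(- \frac{1}{40968}\right) = \frac{953}{2825} - \frac{i \sqrt{4111}}{40968}$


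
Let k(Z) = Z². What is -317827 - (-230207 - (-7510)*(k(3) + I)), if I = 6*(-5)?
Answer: 70090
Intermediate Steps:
I = -30
-317827 - (-230207 - (-7510)*(k(3) + I)) = -317827 - (-230207 - (-7510)*(3² - 30)) = -317827 - (-230207 - (-7510)*(9 - 30)) = -317827 - (-230207 - (-7510)*(-21)) = -317827 - (-230207 - 1*157710) = -317827 - (-230207 - 157710) = -317827 - 1*(-387917) = -317827 + 387917 = 70090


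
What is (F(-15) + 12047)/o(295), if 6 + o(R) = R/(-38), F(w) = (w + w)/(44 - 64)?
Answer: -457843/523 ≈ -875.42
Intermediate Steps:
F(w) = -w/10 (F(w) = (2*w)/(-20) = (2*w)*(-1/20) = -w/10)
o(R) = -6 - R/38 (o(R) = -6 + R/(-38) = -6 + R*(-1/38) = -6 - R/38)
(F(-15) + 12047)/o(295) = (-1/10*(-15) + 12047)/(-6 - 1/38*295) = (3/2 + 12047)/(-6 - 295/38) = 24097/(2*(-523/38)) = (24097/2)*(-38/523) = -457843/523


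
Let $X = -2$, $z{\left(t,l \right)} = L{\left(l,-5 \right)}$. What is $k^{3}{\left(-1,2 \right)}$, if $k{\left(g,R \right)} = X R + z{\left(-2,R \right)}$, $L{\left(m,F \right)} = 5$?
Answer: $1$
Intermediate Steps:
$z{\left(t,l \right)} = 5$
$k{\left(g,R \right)} = 5 - 2 R$ ($k{\left(g,R \right)} = - 2 R + 5 = 5 - 2 R$)
$k^{3}{\left(-1,2 \right)} = \left(5 - 4\right)^{3} = 1^{3} = 1$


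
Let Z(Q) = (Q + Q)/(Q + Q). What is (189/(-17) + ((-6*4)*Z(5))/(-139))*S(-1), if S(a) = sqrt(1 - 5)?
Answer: -51726*I/2363 ≈ -21.89*I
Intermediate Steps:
Z(Q) = 1 (Z(Q) = (2*Q)/((2*Q)) = (2*Q)*(1/(2*Q)) = 1)
S(a) = 2*I (S(a) = sqrt(-4) = 2*I)
(189/(-17) + ((-6*4)*Z(5))/(-139))*S(-1) = (189/(-17) + (-6*4*1)/(-139))*(2*I) = (189*(-1/17) - 24*1*(-1/139))*(2*I) = (-189/17 - 24*(-1/139))*(2*I) = (-189/17 + 24/139)*(2*I) = -51726*I/2363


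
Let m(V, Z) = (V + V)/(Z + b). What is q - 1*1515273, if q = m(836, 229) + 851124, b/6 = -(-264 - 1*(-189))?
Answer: -450955499/679 ≈ -6.6415e+5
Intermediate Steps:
b = 450 (b = 6*(-(-264 - 1*(-189))) = 6*(-(-264 + 189)) = 6*(-1*(-75)) = 6*75 = 450)
m(V, Z) = 2*V/(450 + Z) (m(V, Z) = (V + V)/(Z + 450) = (2*V)/(450 + Z) = 2*V/(450 + Z))
q = 577914868/679 (q = 2*836/(450 + 229) + 851124 = 2*836/679 + 851124 = 2*836*(1/679) + 851124 = 1672/679 + 851124 = 577914868/679 ≈ 8.5113e+5)
q - 1*1515273 = 577914868/679 - 1*1515273 = 577914868/679 - 1515273 = -450955499/679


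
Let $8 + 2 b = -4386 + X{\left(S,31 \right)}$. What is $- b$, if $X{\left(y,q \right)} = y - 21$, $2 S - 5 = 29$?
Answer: $2199$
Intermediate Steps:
$S = 17$ ($S = \frac{5}{2} + \frac{1}{2} \cdot 29 = \frac{5}{2} + \frac{29}{2} = 17$)
$X{\left(y,q \right)} = -21 + y$
$b = -2199$ ($b = -4 + \frac{-4386 + \left(-21 + 17\right)}{2} = -4 + \frac{-4386 - 4}{2} = -4 + \frac{1}{2} \left(-4390\right) = -4 - 2195 = -2199$)
$- b = \left(-1\right) \left(-2199\right) = 2199$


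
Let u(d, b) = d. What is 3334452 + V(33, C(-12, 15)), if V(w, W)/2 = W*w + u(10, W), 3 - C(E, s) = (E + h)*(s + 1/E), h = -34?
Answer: 3379957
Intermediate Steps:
C(E, s) = 3 - (-34 + E)*(s + 1/E) (C(E, s) = 3 - (E - 34)*(s + 1/E) = 3 - (-34 + E)*(s + 1/E))
V(w, W) = 20 + 2*W*w (V(w, W) = 2*(W*w + 10) = 2*(10 + W*w) = 20 + 2*W*w)
3334452 + V(33, C(-12, 15)) = 3334452 + (20 + 2*(2 + 34*15 + 34/(-12) - 1*(-12)*15)*33) = 3334452 + (20 + 2*(2 + 510 + 34*(-1/12) + 180)*33) = 3334452 + (20 + 2*(2 + 510 - 17/6 + 180)*33) = 3334452 + (20 + 2*(4135/6)*33) = 3334452 + (20 + 45485) = 3334452 + 45505 = 3379957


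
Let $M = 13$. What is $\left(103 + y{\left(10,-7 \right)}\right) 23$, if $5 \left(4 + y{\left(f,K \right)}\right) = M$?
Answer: $\frac{11684}{5} \approx 2336.8$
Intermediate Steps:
$y{\left(f,K \right)} = - \frac{7}{5}$ ($y{\left(f,K \right)} = -4 + \frac{1}{5} \cdot 13 = -4 + \frac{13}{5} = - \frac{7}{5}$)
$\left(103 + y{\left(10,-7 \right)}\right) 23 = \left(103 - \frac{7}{5}\right) 23 = \frac{508}{5} \cdot 23 = \frac{11684}{5}$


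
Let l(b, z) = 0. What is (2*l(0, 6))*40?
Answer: 0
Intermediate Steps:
(2*l(0, 6))*40 = (2*0)*40 = 0*40 = 0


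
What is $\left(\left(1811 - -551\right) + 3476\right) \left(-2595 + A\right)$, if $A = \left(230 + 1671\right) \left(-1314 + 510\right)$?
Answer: $-8937972162$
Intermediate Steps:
$A = -1528404$ ($A = 1901 \left(-804\right) = -1528404$)
$\left(\left(1811 - -551\right) + 3476\right) \left(-2595 + A\right) = \left(\left(1811 - -551\right) + 3476\right) \left(-2595 - 1528404\right) = \left(\left(1811 + 551\right) + 3476\right) \left(-1530999\right) = \left(2362 + 3476\right) \left(-1530999\right) = 5838 \left(-1530999\right) = -8937972162$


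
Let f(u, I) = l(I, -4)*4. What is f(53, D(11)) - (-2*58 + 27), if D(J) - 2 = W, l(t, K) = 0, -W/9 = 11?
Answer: 89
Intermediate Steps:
W = -99 (W = -9*11 = -99)
D(J) = -97 (D(J) = 2 - 99 = -97)
f(u, I) = 0 (f(u, I) = 0*4 = 0)
f(53, D(11)) - (-2*58 + 27) = 0 - (-2*58 + 27) = 0 - (-116 + 27) = 0 - 1*(-89) = 0 + 89 = 89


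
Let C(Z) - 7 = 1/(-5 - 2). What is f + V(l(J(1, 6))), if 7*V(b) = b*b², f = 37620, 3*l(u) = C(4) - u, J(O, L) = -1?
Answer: 2438958115/64827 ≈ 37623.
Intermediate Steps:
C(Z) = 48/7 (C(Z) = 7 + 1/(-5 - 2) = 7 + 1/(-7) = 7 - ⅐ = 48/7)
l(u) = 16/7 - u/3 (l(u) = (48/7 - u)/3 = 16/7 - u/3)
V(b) = b³/7 (V(b) = (b*b²)/7 = b³/7)
f + V(l(J(1, 6))) = 37620 + (16/7 - ⅓*(-1))³/7 = 37620 + (16/7 + ⅓)³/7 = 37620 + (55/21)³/7 = 37620 + (⅐)*(166375/9261) = 37620 + 166375/64827 = 2438958115/64827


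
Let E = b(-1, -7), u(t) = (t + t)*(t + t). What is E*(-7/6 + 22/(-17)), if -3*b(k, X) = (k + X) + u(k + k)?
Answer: 1004/153 ≈ 6.5621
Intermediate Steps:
u(t) = 4*t² (u(t) = (2*t)*(2*t) = 4*t²)
b(k, X) = -16*k²/3 - X/3 - k/3 (b(k, X) = -((k + X) + 4*(k + k)²)/3 = -((X + k) + 4*(2*k)²)/3 = -((X + k) + 4*(4*k²))/3 = -((X + k) + 16*k²)/3 = -(X + k + 16*k²)/3 = -16*k²/3 - X/3 - k/3)
E = -8/3 (E = -16/3*(-1)² - ⅓*(-7) - ⅓*(-1) = -16/3*1 + 7/3 + ⅓ = -16/3 + 7/3 + ⅓ = -8/3 ≈ -2.6667)
E*(-7/6 + 22/(-17)) = -8*(-7/6 + 22/(-17))/3 = -8*(-7*⅙ + 22*(-1/17))/3 = -8*(-7/6 - 22/17)/3 = -8/3*(-251/102) = 1004/153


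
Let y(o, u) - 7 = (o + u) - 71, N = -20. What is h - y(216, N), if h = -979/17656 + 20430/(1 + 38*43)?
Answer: -230093767/1924504 ≈ -119.56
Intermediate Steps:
y(o, u) = -64 + o + u (y(o, u) = 7 + ((o + u) - 71) = 7 + (-71 + o + u) = -64 + o + u)
h = 23940761/1924504 (h = -979*1/17656 + 20430/(1 + 1634) = -979/17656 + 20430/1635 = -979/17656 + 20430*(1/1635) = -979/17656 + 1362/109 = 23940761/1924504 ≈ 12.440)
h - y(216, N) = 23940761/1924504 - (-64 + 216 - 20) = 23940761/1924504 - 1*132 = 23940761/1924504 - 132 = -230093767/1924504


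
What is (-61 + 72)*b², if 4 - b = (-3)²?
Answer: 275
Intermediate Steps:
b = -5 (b = 4 - 1*(-3)² = 4 - 1*9 = 4 - 9 = -5)
(-61 + 72)*b² = (-61 + 72)*(-5)² = 11*25 = 275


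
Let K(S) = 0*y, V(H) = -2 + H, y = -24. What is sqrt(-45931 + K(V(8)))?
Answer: I*sqrt(45931) ≈ 214.32*I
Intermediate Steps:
K(S) = 0 (K(S) = 0*(-24) = 0)
sqrt(-45931 + K(V(8))) = sqrt(-45931 + 0) = sqrt(-45931) = I*sqrt(45931)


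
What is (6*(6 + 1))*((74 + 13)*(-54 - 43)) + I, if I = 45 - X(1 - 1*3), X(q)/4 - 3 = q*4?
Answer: -354373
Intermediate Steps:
X(q) = 12 + 16*q (X(q) = 12 + 4*(q*4) = 12 + 4*(4*q) = 12 + 16*q)
I = 65 (I = 45 - (12 + 16*(1 - 1*3)) = 45 - (12 + 16*(1 - 3)) = 45 - (12 + 16*(-2)) = 45 - (12 - 32) = 45 - 1*(-20) = 45 + 20 = 65)
(6*(6 + 1))*((74 + 13)*(-54 - 43)) + I = (6*(6 + 1))*((74 + 13)*(-54 - 43)) + 65 = (6*7)*(87*(-97)) + 65 = 42*(-8439) + 65 = -354438 + 65 = -354373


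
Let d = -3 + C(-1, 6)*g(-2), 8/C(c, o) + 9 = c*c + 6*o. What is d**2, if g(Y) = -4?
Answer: 841/49 ≈ 17.163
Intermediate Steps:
C(c, o) = 8/(-9 + c**2 + 6*o) (C(c, o) = 8/(-9 + (c*c + 6*o)) = 8/(-9 + (c**2 + 6*o)) = 8/(-9 + c**2 + 6*o))
d = -29/7 (d = -3 + (8/(-9 + (-1)**2 + 6*6))*(-4) = -3 + (8/(-9 + 1 + 36))*(-4) = -3 + (8/28)*(-4) = -3 + (8*(1/28))*(-4) = -3 + (2/7)*(-4) = -3 - 8/7 = -29/7 ≈ -4.1429)
d**2 = (-29/7)**2 = 841/49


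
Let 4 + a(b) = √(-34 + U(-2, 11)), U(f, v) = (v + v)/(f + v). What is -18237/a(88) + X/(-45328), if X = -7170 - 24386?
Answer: 1860799279/1212524 + 54711*I*√71/214 ≈ 1534.7 + 2154.2*I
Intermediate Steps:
X = -31556
U(f, v) = 2*v/(f + v) (U(f, v) = (2*v)/(f + v) = 2*v/(f + v))
a(b) = -4 + 2*I*√71/3 (a(b) = -4 + √(-34 + 2*11/(-2 + 11)) = -4 + √(-34 + 2*11/9) = -4 + √(-34 + 2*11*(⅑)) = -4 + √(-34 + 22/9) = -4 + √(-284/9) = -4 + 2*I*√71/3)
-18237/a(88) + X/(-45328) = -18237/(-4 + 2*I*√71/3) - 31556/(-45328) = -18237/(-4 + 2*I*√71/3) - 31556*(-1/45328) = -18237/(-4 + 2*I*√71/3) + 7889/11332 = 7889/11332 - 18237/(-4 + 2*I*√71/3)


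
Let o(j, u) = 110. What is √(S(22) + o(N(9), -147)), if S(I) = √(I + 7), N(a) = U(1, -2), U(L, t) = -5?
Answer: √(110 + √29) ≈ 10.742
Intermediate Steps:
N(a) = -5
S(I) = √(7 + I)
√(S(22) + o(N(9), -147)) = √(√(7 + 22) + 110) = √(√29 + 110) = √(110 + √29)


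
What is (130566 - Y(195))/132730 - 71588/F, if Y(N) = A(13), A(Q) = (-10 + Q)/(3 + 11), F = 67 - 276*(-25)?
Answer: -120291127753/12946218740 ≈ -9.2916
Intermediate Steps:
F = 6967 (F = 67 + 6900 = 6967)
A(Q) = -5/7 + Q/14 (A(Q) = (-10 + Q)/14 = (-10 + Q)*(1/14) = -5/7 + Q/14)
Y(N) = 3/14 (Y(N) = -5/7 + (1/14)*13 = -5/7 + 13/14 = 3/14)
(130566 - Y(195))/132730 - 71588/F = (130566 - 1*3/14)/132730 - 71588/6967 = (130566 - 3/14)*(1/132730) - 71588*1/6967 = (1827921/14)*(1/132730) - 71588/6967 = 1827921/1858220 - 71588/6967 = -120291127753/12946218740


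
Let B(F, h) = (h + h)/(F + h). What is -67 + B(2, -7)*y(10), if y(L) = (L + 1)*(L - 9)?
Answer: -181/5 ≈ -36.200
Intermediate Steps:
y(L) = (1 + L)*(-9 + L)
B(F, h) = 2*h/(F + h) (B(F, h) = (2*h)/(F + h) = 2*h/(F + h))
-67 + B(2, -7)*y(10) = -67 + (2*(-7)/(2 - 7))*(-9 + 10² - 8*10) = -67 + (2*(-7)/(-5))*(-9 + 100 - 80) = -67 + (2*(-7)*(-⅕))*11 = -67 + (14/5)*11 = -67 + 154/5 = -181/5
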